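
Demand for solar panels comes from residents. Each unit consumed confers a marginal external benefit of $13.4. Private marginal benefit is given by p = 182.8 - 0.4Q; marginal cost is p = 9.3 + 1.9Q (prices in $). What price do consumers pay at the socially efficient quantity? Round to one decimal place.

Social marginal benefit = demand + MEB = 196.2 - 0.4Q.
Set SMB = MC: 196.2 - 0.4Q = 9.3 + 1.9Q → Q* = 81.2609.
Consumer price on the demand curve at Q*: 182.8 − 0.4×81.2609 = 150.2956.

P = $150.3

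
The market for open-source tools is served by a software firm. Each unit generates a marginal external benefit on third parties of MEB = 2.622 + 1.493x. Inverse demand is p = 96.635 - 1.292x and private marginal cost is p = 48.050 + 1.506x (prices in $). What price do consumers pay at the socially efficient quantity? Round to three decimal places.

P = $45.938

Social marginal cost = private MC − MEB = 45.428 + 0.013x.
Set SMC = demand: 45.428 + 0.013x = 96.635 - 1.292x → x* = 39.2391.
Consumer price on the demand curve at x*: 96.635 − 1.292×39.2391 = 45.9381.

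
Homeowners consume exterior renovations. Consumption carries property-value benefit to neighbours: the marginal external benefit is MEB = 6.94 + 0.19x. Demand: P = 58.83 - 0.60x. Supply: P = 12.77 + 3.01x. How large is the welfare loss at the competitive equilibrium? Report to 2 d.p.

DWL = 12.82

Market equilibrium (private): 12.77 + 3.01x = 58.83 - 0.60x → x_m = 12.7590.
Social marginal benefit = demand + MEB = 65.77 - 0.41x.
Set SMB = MC: 65.77 - 0.41x = 12.77 + 3.01x → x* = 15.4971.
Height of the DWL triangle at x_m is SMB(x_m) − MC(x_m) = MEB(x_m) = 9.3642.
DWL = ½ × 2.7381 × 9.3642 = 12.8201.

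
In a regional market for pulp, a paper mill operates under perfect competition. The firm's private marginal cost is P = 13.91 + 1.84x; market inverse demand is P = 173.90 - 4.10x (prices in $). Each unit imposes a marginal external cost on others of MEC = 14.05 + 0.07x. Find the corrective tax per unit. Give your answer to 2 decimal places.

Social marginal cost = private MC + MEC = 27.96 + 1.91x.
Set SMC = demand: 27.96 + 1.91x = 173.90 - 4.10x → x* = 24.2829.
The Pigouvian tax equals MEC at x*: 14.05 + 0.07×24.2829 = 15.7498.

tax = $15.75 per unit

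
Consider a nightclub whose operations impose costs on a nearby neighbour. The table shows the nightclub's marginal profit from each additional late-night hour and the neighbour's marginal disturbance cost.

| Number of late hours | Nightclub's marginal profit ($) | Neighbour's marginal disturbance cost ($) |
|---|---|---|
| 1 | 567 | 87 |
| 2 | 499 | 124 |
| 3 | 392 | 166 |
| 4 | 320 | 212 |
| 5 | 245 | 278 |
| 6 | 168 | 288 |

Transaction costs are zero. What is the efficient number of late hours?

4

Bargaining reaches the level where marginal profit last exceeds marginal disturbance cost.
That holds through level 4 (320 ≥ 212) but not at 5 (245 < 278).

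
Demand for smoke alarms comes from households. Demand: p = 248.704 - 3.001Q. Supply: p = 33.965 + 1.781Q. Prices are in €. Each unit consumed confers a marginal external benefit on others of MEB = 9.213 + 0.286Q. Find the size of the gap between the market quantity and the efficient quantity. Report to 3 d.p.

Market equilibrium (private): 33.965 + 1.781Q = 248.704 - 3.001Q → Q_m = 44.9057.
Social marginal benefit = demand + MEB = 257.917 - 2.715Q.
Set SMB = MC: 257.917 - 2.715Q = 33.965 + 1.781Q → Q* = 49.8114.
Gap = |44.9057 − 49.8114| = 4.9057.

4.906 units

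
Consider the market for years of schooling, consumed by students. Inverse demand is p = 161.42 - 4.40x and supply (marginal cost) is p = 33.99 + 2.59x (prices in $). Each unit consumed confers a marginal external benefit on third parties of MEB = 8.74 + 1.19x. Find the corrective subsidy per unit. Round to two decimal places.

subsidy = $36.68 per unit

Social marginal benefit = demand + MEB = 170.16 - 3.21x.
Set SMB = MC: 170.16 - 3.21x = 33.99 + 2.59x → x* = 23.4776.
The Pigouvian subsidy equals MEB at x*: 8.74 + 1.19×23.4776 = 36.6783.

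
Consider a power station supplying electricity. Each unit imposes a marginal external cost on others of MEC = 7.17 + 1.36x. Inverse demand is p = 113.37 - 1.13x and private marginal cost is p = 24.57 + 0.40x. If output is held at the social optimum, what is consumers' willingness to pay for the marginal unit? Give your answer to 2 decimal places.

Social marginal cost = private MC + MEC = 31.74 + 1.76x.
Set SMC = demand: 31.74 + 1.76x = 113.37 - 1.13x → x* = 28.2457.
Consumer price on the demand curve at x*: 113.37 − 1.13×28.2457 = 81.4524.

P = 81.45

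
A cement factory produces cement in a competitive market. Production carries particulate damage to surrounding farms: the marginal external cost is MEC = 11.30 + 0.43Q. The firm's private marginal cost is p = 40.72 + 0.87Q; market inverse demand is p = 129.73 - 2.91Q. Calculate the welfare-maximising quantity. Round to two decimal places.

Q* = 18.46

Social marginal cost = private MC + MEC = 52.02 + 1.30Q.
Set SMC = demand: 52.02 + 1.30Q = 129.73 - 2.91Q → Q* = 18.4584.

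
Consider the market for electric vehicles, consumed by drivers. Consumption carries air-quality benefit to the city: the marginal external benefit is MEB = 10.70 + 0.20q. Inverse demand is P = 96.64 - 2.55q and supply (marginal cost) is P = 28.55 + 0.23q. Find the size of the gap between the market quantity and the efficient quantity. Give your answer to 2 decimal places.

6.05 units

Market equilibrium (private): 28.55 + 0.23q = 96.64 - 2.55q → q_m = 24.4928.
Social marginal benefit = demand + MEB = 107.34 - 2.35q.
Set SMB = MC: 107.34 - 2.35q = 28.55 + 0.23q → q* = 30.5388.
Gap = |24.4928 − 30.5388| = 6.0460.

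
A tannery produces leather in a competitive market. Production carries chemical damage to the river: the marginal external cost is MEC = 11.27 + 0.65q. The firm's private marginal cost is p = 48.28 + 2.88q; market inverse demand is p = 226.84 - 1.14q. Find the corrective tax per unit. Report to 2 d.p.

tax = 34.55 per unit

Social marginal cost = private MC + MEC = 59.55 + 3.53q.
Set SMC = demand: 59.55 + 3.53q = 226.84 - 1.14q → q* = 35.8223.
The Pigouvian tax equals MEC at q*: 11.27 + 0.65×35.8223 = 34.5545.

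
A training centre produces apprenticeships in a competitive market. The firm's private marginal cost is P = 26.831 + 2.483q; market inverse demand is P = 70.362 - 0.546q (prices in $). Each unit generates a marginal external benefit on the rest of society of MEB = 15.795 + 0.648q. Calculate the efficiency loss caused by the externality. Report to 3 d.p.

DWL = $132.380

Market equilibrium (private): 26.831 + 2.483q = 70.362 - 0.546q → q_m = 14.3714.
Social marginal cost = private MC − MEB = 11.036 + 1.835q.
Set SMC = demand: 11.036 + 1.835q = 70.362 - 0.546q → q* = 24.9164.
The welfare-loss triangle has base |q_m − q*| and height MEB(q_m) (the vertical gap between SMC and demand is zero at q* and MEB at q_m).
DWL = ½ × 10.5450 × 25.1077 = 132.3803.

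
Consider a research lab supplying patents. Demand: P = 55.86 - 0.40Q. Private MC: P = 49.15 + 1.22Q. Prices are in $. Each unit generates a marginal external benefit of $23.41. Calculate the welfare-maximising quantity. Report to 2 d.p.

Social marginal cost = private MC − MEB = 25.74 + 1.22Q.
Set SMC = demand: 25.74 + 1.22Q = 55.86 - 0.40Q → Q* = 18.5926.

Q* = 18.59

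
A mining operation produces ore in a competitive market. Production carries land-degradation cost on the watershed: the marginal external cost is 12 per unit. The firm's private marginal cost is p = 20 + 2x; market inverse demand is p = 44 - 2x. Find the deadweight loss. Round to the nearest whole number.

DWL = 18

Market equilibrium (private): 20 + 2x = 44 - 2x → x_m = 6.0000.
Social marginal cost = private MC + MEC = 32 + 2x.
Set SMC = demand: 32 + 2x = 44 - 2x → x* = 3.0000.
Between x* and x_m the wedge SMC − demand runs linearly from 0 to MEC(x_m), so the loss is a triangle.
DWL = ½ × 3.0000 × 12.0000 = 18.0000.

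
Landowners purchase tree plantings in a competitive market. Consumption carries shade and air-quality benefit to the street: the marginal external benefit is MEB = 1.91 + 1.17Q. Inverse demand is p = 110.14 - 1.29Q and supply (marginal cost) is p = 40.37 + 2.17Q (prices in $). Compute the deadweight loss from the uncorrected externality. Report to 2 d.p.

DWL = $142.01

Market equilibrium (private): 40.37 + 2.17Q = 110.14 - 1.29Q → Q_m = 20.1647.
Social marginal benefit = demand + MEB = 112.05 - 0.12Q.
Set SMB = MC: 112.05 - 0.12Q = 40.37 + 2.17Q → Q* = 31.3013.
Between Q* and Q_m the wedge SMB − MC runs linearly from 0 to MEB(Q_m), so the loss is a triangle.
DWL = ½ × 11.1366 × 25.5027 = 142.0067.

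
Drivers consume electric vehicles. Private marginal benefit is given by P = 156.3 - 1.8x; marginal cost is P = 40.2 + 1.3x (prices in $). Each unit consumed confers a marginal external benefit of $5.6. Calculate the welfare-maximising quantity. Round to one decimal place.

Social marginal benefit = demand + MEB = 161.9 - 1.8x.
Set SMB = MC: 161.9 - 1.8x = 40.2 + 1.3x → x* = 39.2581.

x* = 39.3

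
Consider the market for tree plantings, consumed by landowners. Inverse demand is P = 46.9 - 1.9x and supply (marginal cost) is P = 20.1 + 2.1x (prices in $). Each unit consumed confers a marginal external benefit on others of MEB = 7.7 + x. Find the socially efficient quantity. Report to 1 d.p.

Social marginal benefit = demand + MEB = 54.6 - 0.9x.
Set SMB = MC: 54.6 - 0.9x = 20.1 + 2.1x → x* = 11.5000.

x* = 11.5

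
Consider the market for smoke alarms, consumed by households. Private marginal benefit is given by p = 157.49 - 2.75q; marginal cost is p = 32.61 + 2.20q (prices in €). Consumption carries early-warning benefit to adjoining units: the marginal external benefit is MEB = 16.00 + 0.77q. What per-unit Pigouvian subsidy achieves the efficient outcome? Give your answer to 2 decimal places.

Social marginal benefit = demand + MEB = 173.49 - 1.98q.
Set SMB = MC: 173.49 - 1.98q = 32.61 + 2.20q → q* = 33.7033.
The Pigouvian subsidy equals MEB at q*: 16.00 + 0.77×33.7033 = 41.9515.

subsidy = €41.95 per unit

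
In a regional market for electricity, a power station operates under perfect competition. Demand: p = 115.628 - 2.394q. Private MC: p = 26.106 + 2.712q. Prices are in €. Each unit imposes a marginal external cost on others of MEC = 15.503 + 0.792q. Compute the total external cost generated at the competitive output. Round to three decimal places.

€393.538

Market equilibrium (private): 26.106 + 2.712q = 115.628 - 2.394q → q_m = 17.5327.
Total external cost = ∫₀^{q_m} (15.503 + 0.792q) dq = 15.503×17.5327 + ½×0.792×17.5327² = 393.5381.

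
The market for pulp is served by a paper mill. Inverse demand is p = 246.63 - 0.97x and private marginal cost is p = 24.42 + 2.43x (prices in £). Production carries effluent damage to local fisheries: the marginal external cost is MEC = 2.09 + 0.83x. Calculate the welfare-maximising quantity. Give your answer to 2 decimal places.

x* = 52.04

Social marginal cost = private MC + MEC = 26.51 + 3.26x.
Set SMC = demand: 26.51 + 3.26x = 246.63 - 0.97x → x* = 52.0378.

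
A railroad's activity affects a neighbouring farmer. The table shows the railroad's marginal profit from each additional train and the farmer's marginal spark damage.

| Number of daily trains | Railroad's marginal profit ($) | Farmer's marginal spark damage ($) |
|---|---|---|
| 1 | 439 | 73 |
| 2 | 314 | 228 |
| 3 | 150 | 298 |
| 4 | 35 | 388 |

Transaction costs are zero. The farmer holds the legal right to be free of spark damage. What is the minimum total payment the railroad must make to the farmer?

$301

Efficient level: marginal profit ≥ marginal spark damage through level 2, so k* = 2.
With the farmer holding the right, the railroad must at least compensate total damage at k*: 73 + 228 = 301.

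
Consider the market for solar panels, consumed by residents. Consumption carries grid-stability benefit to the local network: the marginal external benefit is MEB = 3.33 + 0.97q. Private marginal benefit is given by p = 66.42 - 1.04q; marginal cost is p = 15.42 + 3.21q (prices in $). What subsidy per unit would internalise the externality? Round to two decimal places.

Social marginal benefit = demand + MEB = 69.75 - 0.07q.
Set SMB = MC: 69.75 - 0.07q = 15.42 + 3.21q → q* = 16.5640.
The Pigouvian subsidy equals MEB at q*: 3.33 + 0.97×16.5640 = 19.3971.

subsidy = $19.40 per unit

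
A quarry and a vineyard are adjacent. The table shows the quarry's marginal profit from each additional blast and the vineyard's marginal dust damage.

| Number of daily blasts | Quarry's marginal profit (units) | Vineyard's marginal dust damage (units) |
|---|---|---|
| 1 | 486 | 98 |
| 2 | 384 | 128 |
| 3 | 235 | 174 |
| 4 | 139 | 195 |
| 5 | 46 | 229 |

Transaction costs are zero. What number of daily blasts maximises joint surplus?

Bargaining reaches the level where marginal profit last exceeds marginal dust damage.
That holds through level 3 (235 ≥ 174) but not at 4 (139 < 195).

3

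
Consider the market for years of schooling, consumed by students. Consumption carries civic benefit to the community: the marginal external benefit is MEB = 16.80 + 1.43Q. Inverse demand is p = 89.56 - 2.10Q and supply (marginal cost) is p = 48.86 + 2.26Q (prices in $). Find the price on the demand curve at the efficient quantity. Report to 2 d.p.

P = $48.35

Social marginal benefit = demand + MEB = 106.36 - 0.67Q.
Set SMB = MC: 106.36 - 0.67Q = 48.86 + 2.26Q → Q* = 19.6246.
Consumer price on the demand curve at Q*: 89.56 − 2.10×19.6246 = 48.3483.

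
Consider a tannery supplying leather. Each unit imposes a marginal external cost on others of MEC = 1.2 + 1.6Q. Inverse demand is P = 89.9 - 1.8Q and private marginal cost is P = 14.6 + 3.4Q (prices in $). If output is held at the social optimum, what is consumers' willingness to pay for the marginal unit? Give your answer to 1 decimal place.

P = $70.3

Social marginal cost = private MC + MEC = 15.8 + 5.0Q.
Set SMC = demand: 15.8 + 5.0Q = 89.9 - 1.8Q → Q* = 10.8971.
Consumer price on the demand curve at Q*: 89.9 − 1.8×10.8971 = 70.2852.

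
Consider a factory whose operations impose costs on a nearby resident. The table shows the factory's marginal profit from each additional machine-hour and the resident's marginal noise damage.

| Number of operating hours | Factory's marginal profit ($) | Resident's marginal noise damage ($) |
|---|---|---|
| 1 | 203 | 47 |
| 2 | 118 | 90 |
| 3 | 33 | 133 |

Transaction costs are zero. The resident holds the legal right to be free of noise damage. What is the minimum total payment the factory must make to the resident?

Efficient level: marginal profit ≥ marginal noise damage through level 2, so k* = 2.
With the resident holding the right, the factory must at least compensate total damage at k*: 47 + 90 = 137.

$137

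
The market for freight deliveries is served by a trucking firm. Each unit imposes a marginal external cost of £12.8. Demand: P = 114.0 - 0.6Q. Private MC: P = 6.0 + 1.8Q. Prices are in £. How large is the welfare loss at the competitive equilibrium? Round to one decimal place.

DWL = £34.1

Market equilibrium (private): 6.0 + 1.8Q = 114.0 - 0.6Q → Q_m = 45.0000.
Social marginal cost = private MC + MEC = 18.8 + 1.8Q.
Set SMC = demand: 18.8 + 1.8Q = 114.0 - 0.6Q → Q* = 39.6667.
Height of the DWL triangle at Q_m is SMC(Q_m) − demand(Q_m) = MEC(Q_m) = 12.8000.
DWL = ½ × 5.3333 × 12.8000 = 34.1331.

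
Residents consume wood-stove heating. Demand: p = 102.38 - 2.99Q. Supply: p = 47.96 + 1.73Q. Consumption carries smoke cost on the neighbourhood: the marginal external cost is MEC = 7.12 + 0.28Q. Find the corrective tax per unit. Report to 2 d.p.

tax = 9.77 per unit

Social marginal benefit = demand − MEC = 95.26 - 3.27Q.
Set SMB = MC: 95.26 - 3.27Q = 47.96 + 1.73Q → Q* = 9.4600.
The Pigouvian tax equals MEC at Q*: 7.12 + 0.28×9.4600 = 9.7688.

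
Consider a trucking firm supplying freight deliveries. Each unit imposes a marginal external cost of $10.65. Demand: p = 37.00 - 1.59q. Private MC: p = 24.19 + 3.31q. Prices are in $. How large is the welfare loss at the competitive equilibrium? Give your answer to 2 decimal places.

DWL = $11.57

Market equilibrium (private): 24.19 + 3.31q = 37.00 - 1.59q → q_m = 2.6143.
Social marginal cost = private MC + MEC = 34.84 + 3.31q.
Set SMC = demand: 34.84 + 3.31q = 37.00 - 1.59q → q* = 0.4408.
The welfare-loss triangle has base |q_m − q*| and height MEC(q_m) (the vertical gap between SMC and demand is zero at q* and MEC at q_m).
DWL = ½ × 2.1735 × 10.6500 = 11.5739.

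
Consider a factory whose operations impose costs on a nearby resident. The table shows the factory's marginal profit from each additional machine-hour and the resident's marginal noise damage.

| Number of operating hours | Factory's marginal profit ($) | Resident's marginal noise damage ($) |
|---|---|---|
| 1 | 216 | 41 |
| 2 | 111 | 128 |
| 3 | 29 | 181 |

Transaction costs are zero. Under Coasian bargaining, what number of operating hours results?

Bargaining reaches the level where marginal profit last exceeds marginal noise damage.
That holds through level 1 (216 ≥ 41) but not at 2 (111 < 128).

1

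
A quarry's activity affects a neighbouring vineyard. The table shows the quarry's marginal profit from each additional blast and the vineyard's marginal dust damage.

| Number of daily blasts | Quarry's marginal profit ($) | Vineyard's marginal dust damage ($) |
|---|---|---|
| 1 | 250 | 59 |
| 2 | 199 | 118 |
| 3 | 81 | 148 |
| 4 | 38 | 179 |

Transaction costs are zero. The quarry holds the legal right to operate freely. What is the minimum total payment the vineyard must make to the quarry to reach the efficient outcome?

$119

Left alone the quarry would choose level 4 (marginal profit stays positive).
Efficient level: k* = 2 (marginal profit ≥ marginal dust damage through 2).
The vineyard must at least cover the quarry's forgone profit from cutting 4→2: 81 + 38 = 119.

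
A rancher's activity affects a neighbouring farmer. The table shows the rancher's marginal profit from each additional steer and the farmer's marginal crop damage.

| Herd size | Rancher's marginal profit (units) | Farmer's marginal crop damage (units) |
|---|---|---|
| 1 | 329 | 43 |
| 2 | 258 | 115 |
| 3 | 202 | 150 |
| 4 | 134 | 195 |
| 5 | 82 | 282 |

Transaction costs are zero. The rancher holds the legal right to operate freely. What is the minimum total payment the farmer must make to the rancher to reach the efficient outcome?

Left alone the rancher would choose level 5 (marginal profit stays positive).
Efficient level: k* = 3 (marginal profit ≥ marginal crop damage through 3).
The farmer must at least cover the rancher's forgone profit from cutting 5→3: 134 + 82 = 216.

216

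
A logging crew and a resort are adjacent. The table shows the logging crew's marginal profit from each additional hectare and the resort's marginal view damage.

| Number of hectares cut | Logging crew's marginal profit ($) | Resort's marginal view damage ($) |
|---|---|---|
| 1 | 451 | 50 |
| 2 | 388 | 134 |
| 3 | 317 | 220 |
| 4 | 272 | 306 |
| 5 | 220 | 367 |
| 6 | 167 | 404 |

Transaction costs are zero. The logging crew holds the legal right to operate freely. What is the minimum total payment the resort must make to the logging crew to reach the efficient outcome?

$659

Left alone the logging crew would choose level 6 (marginal profit stays positive).
Efficient level: k* = 3 (marginal profit ≥ marginal view damage through 3).
The resort must at least cover the logging crew's forgone profit from cutting 6→3: 272 + 220 + 167 = 659.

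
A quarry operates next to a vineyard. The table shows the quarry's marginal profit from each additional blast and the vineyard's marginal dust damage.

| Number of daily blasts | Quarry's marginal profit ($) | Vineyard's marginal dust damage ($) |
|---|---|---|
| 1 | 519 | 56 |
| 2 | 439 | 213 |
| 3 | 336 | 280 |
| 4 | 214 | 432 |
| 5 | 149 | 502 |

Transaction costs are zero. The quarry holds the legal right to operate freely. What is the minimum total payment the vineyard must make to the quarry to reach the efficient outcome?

$363

Left alone the quarry would choose level 5 (marginal profit stays positive).
Efficient level: k* = 3 (marginal profit ≥ marginal dust damage through 3).
The vineyard must at least cover the quarry's forgone profit from cutting 5→3: 214 + 149 = 363.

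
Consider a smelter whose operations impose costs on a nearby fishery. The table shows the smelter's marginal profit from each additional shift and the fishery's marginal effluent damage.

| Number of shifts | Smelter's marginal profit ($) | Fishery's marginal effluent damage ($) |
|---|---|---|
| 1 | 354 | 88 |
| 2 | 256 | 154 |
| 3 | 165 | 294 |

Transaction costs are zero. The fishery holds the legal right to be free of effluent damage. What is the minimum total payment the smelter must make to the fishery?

Efficient level: marginal profit ≥ marginal effluent damage through level 2, so k* = 2.
With the fishery holding the right, the smelter must at least compensate total damage at k*: 88 + 154 = 242.

$242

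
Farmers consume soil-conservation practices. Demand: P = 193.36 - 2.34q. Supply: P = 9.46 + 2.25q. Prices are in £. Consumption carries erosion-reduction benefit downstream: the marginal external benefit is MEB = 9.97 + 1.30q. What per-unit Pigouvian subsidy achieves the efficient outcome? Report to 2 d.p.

subsidy = £86.58 per unit

Social marginal benefit = demand + MEB = 203.33 - 1.04q.
Set SMB = MC: 203.33 - 1.04q = 9.46 + 2.25q → q* = 58.9271.
The Pigouvian subsidy equals MEB at q*: 9.97 + 1.30×58.9271 = 86.5752.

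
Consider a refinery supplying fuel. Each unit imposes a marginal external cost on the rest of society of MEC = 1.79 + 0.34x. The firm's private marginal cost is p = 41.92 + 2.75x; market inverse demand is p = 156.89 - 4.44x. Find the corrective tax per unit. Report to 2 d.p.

tax = 6.90 per unit

Social marginal cost = private MC + MEC = 43.71 + 3.09x.
Set SMC = demand: 43.71 + 3.09x = 156.89 - 4.44x → x* = 15.0305.
The Pigouvian tax equals MEC at x*: 1.79 + 0.34×15.0305 = 6.9004.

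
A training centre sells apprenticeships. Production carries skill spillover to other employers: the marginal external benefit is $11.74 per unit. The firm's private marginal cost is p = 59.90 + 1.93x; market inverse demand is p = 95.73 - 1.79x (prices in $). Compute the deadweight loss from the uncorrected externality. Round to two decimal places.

Market equilibrium (private): 59.90 + 1.93x = 95.73 - 1.79x → x_m = 9.6317.
Social marginal cost = private MC − MEB = 48.16 + 1.93x.
Set SMC = demand: 48.16 + 1.93x = 95.73 - 1.79x → x* = 12.7876.
Height of the DWL triangle at x_m is demand(x_m) − SMC(x_m) = MEB(x_m) = 11.7400.
DWL = ½ × 3.1559 × 11.7400 = 18.5251.

DWL = $18.53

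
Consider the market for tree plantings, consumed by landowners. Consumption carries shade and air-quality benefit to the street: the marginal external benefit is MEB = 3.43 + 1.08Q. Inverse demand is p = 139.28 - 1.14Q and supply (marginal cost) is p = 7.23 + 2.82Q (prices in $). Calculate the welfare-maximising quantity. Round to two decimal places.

Social marginal benefit = demand + MEB = 142.71 - 0.06Q.
Set SMB = MC: 142.71 - 0.06Q = 7.23 + 2.82Q → Q* = 47.0417.

Q* = 47.04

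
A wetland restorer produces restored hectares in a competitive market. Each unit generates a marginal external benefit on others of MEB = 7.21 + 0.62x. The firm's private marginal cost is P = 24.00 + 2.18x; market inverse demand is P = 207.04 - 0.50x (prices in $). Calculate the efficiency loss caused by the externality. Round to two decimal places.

DWL = $596.05

Market equilibrium (private): 24.00 + 2.18x = 207.04 - 0.50x → x_m = 68.2985.
Social marginal cost = private MC − MEB = 16.79 + 1.56x.
Set SMC = demand: 16.79 + 1.56x = 207.04 - 0.50x → x* = 92.3544.
The welfare-loss triangle has base |x_m − x*| and height MEB(x_m) (the vertical gap between SMC and demand is zero at x* and MEB at x_m).
DWL = ½ × 24.0559 × 49.5551 = 596.0463.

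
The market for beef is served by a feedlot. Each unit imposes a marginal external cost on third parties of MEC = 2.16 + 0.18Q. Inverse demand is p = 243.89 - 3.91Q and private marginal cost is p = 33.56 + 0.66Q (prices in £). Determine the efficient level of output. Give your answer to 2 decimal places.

Social marginal cost = private MC + MEC = 35.72 + 0.84Q.
Set SMC = demand: 35.72 + 0.84Q = 243.89 - 3.91Q → Q* = 43.8253.

Q* = 43.83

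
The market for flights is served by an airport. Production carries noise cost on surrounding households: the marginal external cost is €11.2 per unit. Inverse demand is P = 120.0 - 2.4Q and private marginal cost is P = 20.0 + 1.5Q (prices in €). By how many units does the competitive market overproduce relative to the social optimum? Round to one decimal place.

2.9 units

Market equilibrium (private): 20.0 + 1.5Q = 120.0 - 2.4Q → Q_m = 25.6410.
Social marginal cost = private MC + MEC = 31.2 + 1.5Q.
Set SMC = demand: 31.2 + 1.5Q = 120.0 - 2.4Q → Q* = 22.7692.
Gap = |25.6410 − 22.7692| = 2.8718.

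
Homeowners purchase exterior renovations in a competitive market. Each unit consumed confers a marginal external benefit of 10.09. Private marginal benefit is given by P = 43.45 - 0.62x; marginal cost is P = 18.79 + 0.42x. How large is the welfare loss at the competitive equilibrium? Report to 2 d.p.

Market equilibrium (private): 18.79 + 0.42x = 43.45 - 0.62x → x_m = 23.7115.
Social marginal benefit = demand + MEB = 53.54 - 0.62x.
Set SMB = MC: 53.54 - 0.62x = 18.79 + 0.42x → x* = 33.4135.
Between x* and x_m the wedge SMB − MC runs linearly from 0 to MEB(x_m), so the loss is a triangle.
DWL = ½ × 9.7020 × 10.0900 = 48.9466.

DWL = 48.95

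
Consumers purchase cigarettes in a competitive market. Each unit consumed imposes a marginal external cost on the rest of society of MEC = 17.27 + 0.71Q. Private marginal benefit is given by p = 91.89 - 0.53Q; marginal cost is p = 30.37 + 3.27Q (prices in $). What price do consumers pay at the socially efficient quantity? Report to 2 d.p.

Social marginal benefit = demand − MEC = 74.62 - 1.24Q.
Set SMB = MC: 74.62 - 1.24Q = 30.37 + 3.27Q → Q* = 9.8115.
Consumer price on the demand curve at Q*: 91.89 − 0.53×9.8115 = 86.6899.

P = $86.69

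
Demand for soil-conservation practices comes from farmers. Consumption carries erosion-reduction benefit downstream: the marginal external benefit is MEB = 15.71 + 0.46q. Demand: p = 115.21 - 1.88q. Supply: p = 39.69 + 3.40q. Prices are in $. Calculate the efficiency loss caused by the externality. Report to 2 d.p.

Market equilibrium (private): 39.69 + 3.40q = 115.21 - 1.88q → q_m = 14.3030.
Social marginal benefit = demand + MEB = 130.92 - 1.42q.
Set SMB = MC: 130.92 - 1.42q = 39.69 + 3.40q → q* = 18.9274.
Height of the DWL triangle at q_m is SMB(q_m) − MC(q_m) = MEB(q_m) = 22.2894.
DWL = ½ × 4.6244 × 22.2894 = 51.5376.

DWL = $51.54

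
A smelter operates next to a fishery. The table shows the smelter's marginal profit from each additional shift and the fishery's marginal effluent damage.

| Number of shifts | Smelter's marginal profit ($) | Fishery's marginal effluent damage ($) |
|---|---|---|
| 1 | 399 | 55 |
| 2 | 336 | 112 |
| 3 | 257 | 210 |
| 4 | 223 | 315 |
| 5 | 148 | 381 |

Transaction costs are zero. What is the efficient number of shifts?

Bargaining reaches the level where marginal profit last exceeds marginal effluent damage.
That holds through level 3 (257 ≥ 210) but not at 4 (223 < 315).

3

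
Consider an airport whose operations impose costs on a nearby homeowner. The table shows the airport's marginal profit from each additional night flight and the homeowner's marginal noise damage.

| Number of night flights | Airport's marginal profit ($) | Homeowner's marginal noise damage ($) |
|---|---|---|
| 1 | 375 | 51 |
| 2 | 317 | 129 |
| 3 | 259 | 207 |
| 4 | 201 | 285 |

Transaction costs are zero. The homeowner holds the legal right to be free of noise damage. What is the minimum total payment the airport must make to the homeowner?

Efficient level: marginal profit ≥ marginal noise damage through level 3, so k* = 3.
With the homeowner holding the right, the airport must at least compensate total damage at k*: 51 + 129 + 207 = 387.

$387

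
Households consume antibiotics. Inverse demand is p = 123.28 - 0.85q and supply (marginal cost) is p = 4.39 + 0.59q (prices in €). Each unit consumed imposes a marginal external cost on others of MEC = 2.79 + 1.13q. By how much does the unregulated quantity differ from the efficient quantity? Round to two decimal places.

Market equilibrium (private): 4.39 + 0.59q = 123.28 - 0.85q → q_m = 82.5625.
Social marginal benefit = demand − MEC = 120.49 - 1.98q.
Set SMB = MC: 120.49 - 1.98q = 4.39 + 0.59q → q* = 45.1751.
Gap = |82.5625 − 45.1751| = 37.3874.

37.39 units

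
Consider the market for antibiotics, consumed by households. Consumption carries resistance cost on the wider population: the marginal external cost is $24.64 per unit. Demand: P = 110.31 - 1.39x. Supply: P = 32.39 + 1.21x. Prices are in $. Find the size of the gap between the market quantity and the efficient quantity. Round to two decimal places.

Market equilibrium (private): 32.39 + 1.21x = 110.31 - 1.39x → x_m = 29.9692.
Social marginal benefit = demand − MEC = 85.67 - 1.39x.
Set SMB = MC: 85.67 - 1.39x = 32.39 + 1.21x → x* = 20.4923.
Gap = |29.9692 − 20.4923| = 9.4769.

9.48 units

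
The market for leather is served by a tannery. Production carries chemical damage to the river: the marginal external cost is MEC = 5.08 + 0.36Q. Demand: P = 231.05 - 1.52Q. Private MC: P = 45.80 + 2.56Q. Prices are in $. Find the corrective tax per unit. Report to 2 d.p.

tax = $19.69 per unit

Social marginal cost = private MC + MEC = 50.88 + 2.92Q.
Set SMC = demand: 50.88 + 2.92Q = 231.05 - 1.52Q → Q* = 40.5788.
The Pigouvian tax equals MEC at Q*: 5.08 + 0.36×40.5788 = 19.6884.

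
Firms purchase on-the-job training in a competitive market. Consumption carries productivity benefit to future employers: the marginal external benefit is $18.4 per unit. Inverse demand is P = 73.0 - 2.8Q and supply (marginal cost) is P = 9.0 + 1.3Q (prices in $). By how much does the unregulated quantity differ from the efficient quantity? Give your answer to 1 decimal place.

Market equilibrium (private): 9.0 + 1.3Q = 73.0 - 2.8Q → Q_m = 15.6098.
Social marginal benefit = demand + MEB = 91.4 - 2.8Q.
Set SMB = MC: 91.4 - 2.8Q = 9.0 + 1.3Q → Q* = 20.0976.
Gap = |15.6098 − 20.0976| = 4.4878.

4.5 units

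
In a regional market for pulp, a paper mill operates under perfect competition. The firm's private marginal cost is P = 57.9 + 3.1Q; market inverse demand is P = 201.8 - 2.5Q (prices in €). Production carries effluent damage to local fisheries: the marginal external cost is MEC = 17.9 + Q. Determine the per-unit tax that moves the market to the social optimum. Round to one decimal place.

Social marginal cost = private MC + MEC = 75.8 + 4.1Q.
Set SMC = demand: 75.8 + 4.1Q = 201.8 - 2.5Q → Q* = 19.0909.
The Pigouvian tax equals MEC at Q*: 17.9 + 1.0×19.0909 = 36.9909.

tax = €37.0 per unit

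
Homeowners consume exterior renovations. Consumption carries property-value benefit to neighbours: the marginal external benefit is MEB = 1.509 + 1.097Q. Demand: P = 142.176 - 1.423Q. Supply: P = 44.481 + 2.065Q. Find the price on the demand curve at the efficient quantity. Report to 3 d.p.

P = 83.135

Social marginal benefit = demand + MEB = 143.685 - 0.326Q.
Set SMB = MC: 143.685 - 0.326Q = 44.481 + 2.065Q → Q* = 41.4906.
Consumer price on the demand curve at Q*: 142.176 − 1.423×41.4906 = 83.1349.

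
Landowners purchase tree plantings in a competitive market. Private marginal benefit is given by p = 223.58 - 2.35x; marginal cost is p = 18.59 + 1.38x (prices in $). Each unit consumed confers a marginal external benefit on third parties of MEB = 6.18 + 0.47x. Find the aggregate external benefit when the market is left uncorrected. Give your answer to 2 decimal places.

Market equilibrium (private): 18.59 + 1.38x = 223.58 - 2.35x → x_m = 54.9571.
Total external benefit = ∫₀^{x_m} (6.18 + 0.47x) dx = 6.18×54.9571 + ½×0.47×54.9571² = 1049.4013.

$1049.40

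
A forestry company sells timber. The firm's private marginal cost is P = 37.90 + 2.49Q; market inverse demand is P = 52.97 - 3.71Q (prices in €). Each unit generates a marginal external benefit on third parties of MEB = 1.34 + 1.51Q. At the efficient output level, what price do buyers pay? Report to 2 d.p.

P = €39.99

Social marginal cost = private MC − MEB = 36.56 + 0.98Q.
Set SMC = demand: 36.56 + 0.98Q = 52.97 - 3.71Q → Q* = 3.4989.
Consumer price on the demand curve at Q*: 52.97 − 3.71×3.4989 = 39.9891.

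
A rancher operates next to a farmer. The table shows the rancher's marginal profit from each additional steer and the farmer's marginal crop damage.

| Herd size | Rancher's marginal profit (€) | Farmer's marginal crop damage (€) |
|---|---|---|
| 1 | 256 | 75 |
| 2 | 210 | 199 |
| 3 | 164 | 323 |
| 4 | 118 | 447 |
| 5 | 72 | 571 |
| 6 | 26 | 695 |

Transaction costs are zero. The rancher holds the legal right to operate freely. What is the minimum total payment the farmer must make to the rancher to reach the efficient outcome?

€380

Left alone the rancher would choose level 6 (marginal profit stays positive).
Efficient level: k* = 2 (marginal profit ≥ marginal crop damage through 2).
The farmer must at least cover the rancher's forgone profit from cutting 6→2: 164 + 118 + 72 + 26 = 380.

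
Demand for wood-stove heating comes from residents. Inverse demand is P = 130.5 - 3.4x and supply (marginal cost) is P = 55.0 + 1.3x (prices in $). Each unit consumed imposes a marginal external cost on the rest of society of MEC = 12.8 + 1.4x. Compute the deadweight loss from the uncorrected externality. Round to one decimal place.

Market equilibrium (private): 55.0 + 1.3x = 130.5 - 3.4x → x_m = 16.0638.
Social marginal benefit = demand − MEC = 117.7 - 4.8x.
Set SMB = MC: 117.7 - 4.8x = 55.0 + 1.3x → x* = 10.2787.
Height of the DWL triangle at x_m is MC(x_m) − SMB(x_m) = MEC(x_m) = 35.2894.
DWL = ½ × 5.7851 × 35.2894 = 102.0764.

DWL = $102.1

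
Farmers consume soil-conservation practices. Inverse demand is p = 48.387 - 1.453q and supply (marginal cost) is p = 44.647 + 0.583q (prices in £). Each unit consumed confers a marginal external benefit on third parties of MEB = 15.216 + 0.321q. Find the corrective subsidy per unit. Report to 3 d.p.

Social marginal benefit = demand + MEB = 63.603 - 1.132q.
Set SMB = MC: 63.603 - 1.132q = 44.647 + 0.583q → q* = 11.0531.
The Pigouvian subsidy equals MEB at q*: 15.216 + 0.321×11.0531 = 18.7640.

subsidy = £18.764 per unit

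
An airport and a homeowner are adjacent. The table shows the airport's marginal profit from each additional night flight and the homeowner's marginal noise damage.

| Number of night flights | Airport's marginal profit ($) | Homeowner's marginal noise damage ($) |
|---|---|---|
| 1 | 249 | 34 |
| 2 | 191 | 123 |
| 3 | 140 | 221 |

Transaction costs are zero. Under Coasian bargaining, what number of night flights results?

Bargaining reaches the level where marginal profit last exceeds marginal noise damage.
That holds through level 2 (191 ≥ 123) but not at 3 (140 < 221).

2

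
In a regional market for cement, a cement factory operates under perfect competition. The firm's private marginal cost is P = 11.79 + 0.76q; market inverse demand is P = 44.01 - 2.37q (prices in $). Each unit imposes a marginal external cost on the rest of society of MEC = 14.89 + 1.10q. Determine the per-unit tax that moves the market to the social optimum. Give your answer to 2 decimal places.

Social marginal cost = private MC + MEC = 26.68 + 1.86q.
Set SMC = demand: 26.68 + 1.86q = 44.01 - 2.37q → q* = 4.0969.
The Pigouvian tax equals MEC at q*: 14.89 + 1.10×4.0969 = 19.3966.

tax = $19.40 per unit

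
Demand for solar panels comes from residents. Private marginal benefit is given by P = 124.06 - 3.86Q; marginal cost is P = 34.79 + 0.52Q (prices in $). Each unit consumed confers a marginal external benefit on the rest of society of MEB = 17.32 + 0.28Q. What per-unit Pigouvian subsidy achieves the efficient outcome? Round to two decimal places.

Social marginal benefit = demand + MEB = 141.38 - 3.58Q.
Set SMB = MC: 141.38 - 3.58Q = 34.79 + 0.52Q → Q* = 25.9976.
The Pigouvian subsidy equals MEB at Q*: 17.32 + 0.28×25.9976 = 24.5993.

subsidy = $24.60 per unit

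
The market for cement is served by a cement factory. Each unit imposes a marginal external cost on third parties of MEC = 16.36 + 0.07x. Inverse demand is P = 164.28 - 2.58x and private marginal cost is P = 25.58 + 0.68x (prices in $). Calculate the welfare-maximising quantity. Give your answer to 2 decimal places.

Social marginal cost = private MC + MEC = 41.94 + 0.75x.
Set SMC = demand: 41.94 + 0.75x = 164.28 - 2.58x → x* = 36.7387.

x* = 36.74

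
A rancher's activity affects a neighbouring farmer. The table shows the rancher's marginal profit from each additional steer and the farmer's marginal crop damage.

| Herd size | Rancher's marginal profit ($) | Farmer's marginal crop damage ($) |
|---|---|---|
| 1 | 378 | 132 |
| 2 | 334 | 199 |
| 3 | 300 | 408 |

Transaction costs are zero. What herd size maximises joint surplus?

Bargaining reaches the level where marginal profit last exceeds marginal crop damage.
That holds through level 2 (334 ≥ 199) but not at 3 (300 < 408).

2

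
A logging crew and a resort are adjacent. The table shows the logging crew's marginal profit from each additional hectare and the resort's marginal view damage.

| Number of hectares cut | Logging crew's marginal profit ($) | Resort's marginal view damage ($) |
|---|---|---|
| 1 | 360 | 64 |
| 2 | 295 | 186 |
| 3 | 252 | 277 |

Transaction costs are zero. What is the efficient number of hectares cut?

2

Bargaining reaches the level where marginal profit last exceeds marginal view damage.
That holds through level 2 (295 ≥ 186) but not at 3 (252 < 277).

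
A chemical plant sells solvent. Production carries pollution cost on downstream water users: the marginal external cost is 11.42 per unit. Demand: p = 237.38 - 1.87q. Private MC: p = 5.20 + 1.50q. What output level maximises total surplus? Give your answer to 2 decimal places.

q* = 65.51

Social marginal cost = private MC + MEC = 16.62 + 1.50q.
Set SMC = demand: 16.62 + 1.50q = 237.38 - 1.87q → q* = 65.5074.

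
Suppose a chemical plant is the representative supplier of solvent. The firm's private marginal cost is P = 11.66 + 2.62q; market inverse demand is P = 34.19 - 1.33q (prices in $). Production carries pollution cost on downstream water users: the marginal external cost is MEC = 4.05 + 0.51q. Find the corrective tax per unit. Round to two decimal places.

tax = $6.16 per unit

Social marginal cost = private MC + MEC = 15.71 + 3.13q.
Set SMC = demand: 15.71 + 3.13q = 34.19 - 1.33q → q* = 4.1435.
The Pigouvian tax equals MEC at q*: 4.05 + 0.51×4.1435 = 6.1632.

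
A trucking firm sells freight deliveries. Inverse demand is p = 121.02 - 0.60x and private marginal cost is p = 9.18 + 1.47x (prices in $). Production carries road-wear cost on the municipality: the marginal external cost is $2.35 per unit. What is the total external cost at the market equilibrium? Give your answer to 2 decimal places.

$126.97

Market equilibrium (private): 9.18 + 1.47x = 121.02 - 0.60x → x_m = 54.0290.
Total external cost = MEC × x_m = 2.35 × 54.0290 = 126.9682.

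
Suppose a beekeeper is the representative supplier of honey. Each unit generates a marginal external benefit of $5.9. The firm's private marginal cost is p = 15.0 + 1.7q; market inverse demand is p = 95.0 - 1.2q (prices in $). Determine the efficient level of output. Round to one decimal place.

q* = 29.6

Social marginal cost = private MC − MEB = 9.1 + 1.7q.
Set SMC = demand: 9.1 + 1.7q = 95.0 - 1.2q → q* = 29.6207.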